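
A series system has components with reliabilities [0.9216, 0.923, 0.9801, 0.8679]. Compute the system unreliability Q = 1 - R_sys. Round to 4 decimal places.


Components: [0.9216, 0.923, 0.9801, 0.8679]
After component 1: product = 0.9216
After component 2: product = 0.8506
After component 3: product = 0.8337
After component 4: product = 0.7236
R_sys = 0.7236
Q = 1 - 0.7236 = 0.2764

0.2764


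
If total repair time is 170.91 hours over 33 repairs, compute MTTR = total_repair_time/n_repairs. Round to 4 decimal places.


total_repair_time = 170.91
n_repairs = 33
MTTR = 170.91 / 33
MTTR = 5.1791

5.1791


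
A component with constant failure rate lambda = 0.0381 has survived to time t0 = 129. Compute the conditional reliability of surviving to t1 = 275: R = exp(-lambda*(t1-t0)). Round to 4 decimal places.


lambda = 0.0381
t0 = 129, t1 = 275
t1 - t0 = 146
lambda * (t1-t0) = 0.0381 * 146 = 5.5626
R = exp(-5.5626)
R = 0.0038

0.0038


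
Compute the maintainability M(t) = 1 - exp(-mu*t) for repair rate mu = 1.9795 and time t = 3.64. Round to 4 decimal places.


mu = 1.9795, t = 3.64
mu * t = 1.9795 * 3.64 = 7.2054
exp(-7.2054) = 0.0007
M(t) = 1 - 0.0007
M(t) = 0.9993

0.9993


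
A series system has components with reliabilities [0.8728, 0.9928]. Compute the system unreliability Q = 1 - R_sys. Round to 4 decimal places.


Components: [0.8728, 0.9928]
After component 1: product = 0.8728
After component 2: product = 0.8665
R_sys = 0.8665
Q = 1 - 0.8665 = 0.1335

0.1335


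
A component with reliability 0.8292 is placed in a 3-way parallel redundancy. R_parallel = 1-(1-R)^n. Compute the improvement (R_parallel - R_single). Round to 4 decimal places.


R_single = 0.8292, n = 3
1 - R_single = 0.1708
(1 - R_single)^n = 0.1708^3 = 0.005
R_parallel = 1 - 0.005 = 0.995
Improvement = 0.995 - 0.8292
Improvement = 0.1658

0.1658


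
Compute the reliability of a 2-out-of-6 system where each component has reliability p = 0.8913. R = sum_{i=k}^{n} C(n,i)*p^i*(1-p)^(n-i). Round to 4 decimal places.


k = 2, n = 6, p = 0.8913
i=2: C(6,2)=15 * 0.8913^2 * 0.1087^4 = 0.0017
i=3: C(6,3)=20 * 0.8913^3 * 0.1087^3 = 0.0182
i=4: C(6,4)=15 * 0.8913^4 * 0.1087^2 = 0.1119
i=5: C(6,5)=6 * 0.8913^5 * 0.1087^1 = 0.3669
i=6: C(6,6)=1 * 0.8913^6 * 0.1087^0 = 0.5014
R = sum of terms = 0.9999

0.9999


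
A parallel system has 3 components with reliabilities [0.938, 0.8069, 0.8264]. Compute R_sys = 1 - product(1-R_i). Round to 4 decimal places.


Components: [0.938, 0.8069, 0.8264]
(1 - 0.938) = 0.062, running product = 0.062
(1 - 0.8069) = 0.1931, running product = 0.012
(1 - 0.8264) = 0.1736, running product = 0.0021
Product of (1-R_i) = 0.0021
R_sys = 1 - 0.0021 = 0.9979

0.9979


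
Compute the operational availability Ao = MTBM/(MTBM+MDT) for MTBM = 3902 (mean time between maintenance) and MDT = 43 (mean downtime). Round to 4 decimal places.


MTBM = 3902
MDT = 43
MTBM + MDT = 3945
Ao = 3902 / 3945
Ao = 0.9891

0.9891


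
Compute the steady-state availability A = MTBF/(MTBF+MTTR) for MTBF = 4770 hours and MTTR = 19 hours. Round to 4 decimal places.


MTBF = 4770
MTTR = 19
MTBF + MTTR = 4789
A = 4770 / 4789
A = 0.996

0.996


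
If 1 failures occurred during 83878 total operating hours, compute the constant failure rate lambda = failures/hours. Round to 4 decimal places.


failures = 1
total_hours = 83878
lambda = 1 / 83878
lambda = 0.0

0.0


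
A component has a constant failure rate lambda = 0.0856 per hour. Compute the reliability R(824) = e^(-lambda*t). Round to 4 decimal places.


lambda = 0.0856
t = 824
lambda * t = 70.5344
R(t) = e^(-70.5344)
R(t) = 0.0

0.0


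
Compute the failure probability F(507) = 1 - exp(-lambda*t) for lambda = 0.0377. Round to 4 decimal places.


lambda = 0.0377, t = 507
lambda * t = 19.1139
exp(-19.1139) = 0.0
F(t) = 1 - 0.0
F(t) = 1.0

1.0


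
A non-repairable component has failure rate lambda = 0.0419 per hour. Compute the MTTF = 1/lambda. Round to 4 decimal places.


lambda = 0.0419
MTTF = 1 / 0.0419
MTTF = 23.8663

23.8663


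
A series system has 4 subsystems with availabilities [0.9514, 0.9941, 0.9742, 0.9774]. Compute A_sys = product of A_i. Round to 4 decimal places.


Subsystems: [0.9514, 0.9941, 0.9742, 0.9774]
After subsystem 1 (A=0.9514): product = 0.9514
After subsystem 2 (A=0.9941): product = 0.9458
After subsystem 3 (A=0.9742): product = 0.9214
After subsystem 4 (A=0.9774): product = 0.9006
A_sys = 0.9006

0.9006


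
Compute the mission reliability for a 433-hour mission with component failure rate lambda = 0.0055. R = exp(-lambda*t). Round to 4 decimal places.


lambda = 0.0055
mission_time = 433
lambda * t = 0.0055 * 433 = 2.3815
R = exp(-2.3815)
R = 0.0924

0.0924


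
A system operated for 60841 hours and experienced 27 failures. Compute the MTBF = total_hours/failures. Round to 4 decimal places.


total_hours = 60841
failures = 27
MTBF = 60841 / 27
MTBF = 2253.3704

2253.3704


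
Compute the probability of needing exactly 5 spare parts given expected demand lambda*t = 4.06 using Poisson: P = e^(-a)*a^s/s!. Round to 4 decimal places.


a = 4.06, s = 5
e^(-a) = e^(-4.06) = 0.0172
a^s = 4.06^5 = 1103.1388
s! = 120
P = 0.0172 * 1103.1388 / 120
P = 0.1586

0.1586


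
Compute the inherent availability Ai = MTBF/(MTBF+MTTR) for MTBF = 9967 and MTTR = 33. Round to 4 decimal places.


MTBF = 9967
MTTR = 33
MTBF + MTTR = 10000
Ai = 9967 / 10000
Ai = 0.9967

0.9967


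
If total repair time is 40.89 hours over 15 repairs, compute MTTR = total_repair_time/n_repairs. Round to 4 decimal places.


total_repair_time = 40.89
n_repairs = 15
MTTR = 40.89 / 15
MTTR = 2.726

2.726


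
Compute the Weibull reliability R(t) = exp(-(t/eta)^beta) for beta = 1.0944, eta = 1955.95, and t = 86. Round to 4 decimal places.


beta = 1.0944, eta = 1955.95, t = 86
t/eta = 86 / 1955.95 = 0.044
(t/eta)^beta = 0.044^1.0944 = 0.0327
R(t) = exp(-0.0327)
R(t) = 0.9678

0.9678


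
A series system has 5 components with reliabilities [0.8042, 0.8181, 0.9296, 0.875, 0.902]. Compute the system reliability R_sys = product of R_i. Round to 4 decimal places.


Components: [0.8042, 0.8181, 0.9296, 0.875, 0.902]
After component 1 (R=0.8042): product = 0.8042
After component 2 (R=0.8181): product = 0.6579
After component 3 (R=0.9296): product = 0.6116
After component 4 (R=0.875): product = 0.5351
After component 5 (R=0.902): product = 0.4827
R_sys = 0.4827

0.4827


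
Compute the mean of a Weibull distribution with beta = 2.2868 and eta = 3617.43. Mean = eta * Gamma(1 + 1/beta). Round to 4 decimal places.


beta = 2.2868, eta = 3617.43
1/beta = 0.4373
1 + 1/beta = 1.4373
Gamma(1.4373) = 0.8859
Mean = 3617.43 * 0.8859
Mean = 3204.5329

3204.5329


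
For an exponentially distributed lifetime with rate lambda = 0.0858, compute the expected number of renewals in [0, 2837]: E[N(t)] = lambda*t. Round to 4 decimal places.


lambda = 0.0858
t = 2837
E[N(t)] = lambda * t
E[N(t)] = 0.0858 * 2837
E[N(t)] = 243.4146

243.4146


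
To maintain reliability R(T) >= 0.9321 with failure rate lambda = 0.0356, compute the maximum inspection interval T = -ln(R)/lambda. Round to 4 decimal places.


R_target = 0.9321
lambda = 0.0356
-ln(0.9321) = 0.0703
T = 0.0703 / 0.0356
T = 1.9751

1.9751


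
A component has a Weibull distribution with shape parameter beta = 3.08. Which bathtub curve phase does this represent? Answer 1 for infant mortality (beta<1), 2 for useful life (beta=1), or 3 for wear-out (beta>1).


beta = 3.08
Compare beta to 1:
beta < 1 => infant mortality (phase 1)
beta = 1 => useful life (phase 2)
beta > 1 => wear-out (phase 3)
Since beta = 3.08, this is wear-out (increasing failure rate)
Phase = 3

3


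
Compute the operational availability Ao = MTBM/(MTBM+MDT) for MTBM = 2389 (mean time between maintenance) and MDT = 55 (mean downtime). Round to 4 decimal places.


MTBM = 2389
MDT = 55
MTBM + MDT = 2444
Ao = 2389 / 2444
Ao = 0.9775

0.9775


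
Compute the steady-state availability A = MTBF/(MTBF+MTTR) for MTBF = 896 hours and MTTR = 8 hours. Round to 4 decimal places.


MTBF = 896
MTTR = 8
MTBF + MTTR = 904
A = 896 / 904
A = 0.9912

0.9912


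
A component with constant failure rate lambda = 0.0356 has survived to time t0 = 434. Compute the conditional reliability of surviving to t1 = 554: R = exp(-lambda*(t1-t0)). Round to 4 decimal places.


lambda = 0.0356
t0 = 434, t1 = 554
t1 - t0 = 120
lambda * (t1-t0) = 0.0356 * 120 = 4.272
R = exp(-4.272)
R = 0.014

0.014


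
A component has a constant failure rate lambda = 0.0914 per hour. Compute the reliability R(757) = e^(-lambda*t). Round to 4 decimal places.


lambda = 0.0914
t = 757
lambda * t = 69.1898
R(t) = e^(-69.1898)
R(t) = 0.0

0.0


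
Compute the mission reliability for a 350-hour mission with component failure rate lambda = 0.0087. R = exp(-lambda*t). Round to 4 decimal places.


lambda = 0.0087
mission_time = 350
lambda * t = 0.0087 * 350 = 3.045
R = exp(-3.045)
R = 0.0476

0.0476


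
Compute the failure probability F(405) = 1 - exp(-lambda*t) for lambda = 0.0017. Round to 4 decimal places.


lambda = 0.0017, t = 405
lambda * t = 0.6885
exp(-0.6885) = 0.5023
F(t) = 1 - 0.5023
F(t) = 0.4977

0.4977


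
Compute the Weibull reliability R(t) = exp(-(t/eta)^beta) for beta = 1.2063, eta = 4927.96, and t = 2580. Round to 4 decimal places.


beta = 1.2063, eta = 4927.96, t = 2580
t/eta = 2580 / 4927.96 = 0.5235
(t/eta)^beta = 0.5235^1.2063 = 0.4581
R(t) = exp(-0.4581)
R(t) = 0.6325

0.6325


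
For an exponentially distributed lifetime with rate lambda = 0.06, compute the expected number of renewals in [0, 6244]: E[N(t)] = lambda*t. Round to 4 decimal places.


lambda = 0.06
t = 6244
E[N(t)] = lambda * t
E[N(t)] = 0.06 * 6244
E[N(t)] = 374.64

374.64


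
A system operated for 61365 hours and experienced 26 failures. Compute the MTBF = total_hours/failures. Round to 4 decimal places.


total_hours = 61365
failures = 26
MTBF = 61365 / 26
MTBF = 2360.1923

2360.1923


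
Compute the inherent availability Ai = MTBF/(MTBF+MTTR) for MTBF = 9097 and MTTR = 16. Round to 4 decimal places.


MTBF = 9097
MTTR = 16
MTBF + MTTR = 9113
Ai = 9097 / 9113
Ai = 0.9982

0.9982


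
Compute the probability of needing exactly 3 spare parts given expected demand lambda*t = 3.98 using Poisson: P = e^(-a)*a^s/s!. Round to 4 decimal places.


a = 3.98, s = 3
e^(-a) = e^(-3.98) = 0.0187
a^s = 3.98^3 = 63.0448
s! = 6
P = 0.0187 * 63.0448 / 6
P = 0.1963

0.1963


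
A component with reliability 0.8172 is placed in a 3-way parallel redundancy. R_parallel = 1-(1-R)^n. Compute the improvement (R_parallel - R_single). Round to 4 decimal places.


R_single = 0.8172, n = 3
1 - R_single = 0.1828
(1 - R_single)^n = 0.1828^3 = 0.0061
R_parallel = 1 - 0.0061 = 0.9939
Improvement = 0.9939 - 0.8172
Improvement = 0.1767

0.1767


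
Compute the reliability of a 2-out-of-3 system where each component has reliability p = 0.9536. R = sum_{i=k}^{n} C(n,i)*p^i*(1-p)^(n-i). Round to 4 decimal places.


k = 2, n = 3, p = 0.9536
i=2: C(3,2)=3 * 0.9536^2 * 0.0464^1 = 0.1266
i=3: C(3,3)=1 * 0.9536^3 * 0.0464^0 = 0.8672
R = sum of terms = 0.9937

0.9937


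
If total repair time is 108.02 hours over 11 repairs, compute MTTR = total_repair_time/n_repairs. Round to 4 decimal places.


total_repair_time = 108.02
n_repairs = 11
MTTR = 108.02 / 11
MTTR = 9.82

9.82


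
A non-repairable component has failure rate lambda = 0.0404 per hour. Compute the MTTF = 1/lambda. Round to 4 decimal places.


lambda = 0.0404
MTTF = 1 / 0.0404
MTTF = 24.7525

24.7525


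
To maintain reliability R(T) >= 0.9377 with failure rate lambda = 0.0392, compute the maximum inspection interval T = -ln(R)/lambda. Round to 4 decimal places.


R_target = 0.9377
lambda = 0.0392
-ln(0.9377) = 0.0643
T = 0.0643 / 0.0392
T = 1.6409

1.6409


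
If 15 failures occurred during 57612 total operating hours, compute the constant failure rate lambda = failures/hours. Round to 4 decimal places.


failures = 15
total_hours = 57612
lambda = 15 / 57612
lambda = 0.0003

0.0003


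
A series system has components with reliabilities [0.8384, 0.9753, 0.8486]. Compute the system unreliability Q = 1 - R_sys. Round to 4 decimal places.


Components: [0.8384, 0.9753, 0.8486]
After component 1: product = 0.8384
After component 2: product = 0.8177
After component 3: product = 0.6939
R_sys = 0.6939
Q = 1 - 0.6939 = 0.3061

0.3061


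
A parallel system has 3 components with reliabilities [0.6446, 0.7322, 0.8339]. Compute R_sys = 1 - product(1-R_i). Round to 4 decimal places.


Components: [0.6446, 0.7322, 0.8339]
(1 - 0.6446) = 0.3554, running product = 0.3554
(1 - 0.7322) = 0.2678, running product = 0.0952
(1 - 0.8339) = 0.1661, running product = 0.0158
Product of (1-R_i) = 0.0158
R_sys = 1 - 0.0158 = 0.9842

0.9842


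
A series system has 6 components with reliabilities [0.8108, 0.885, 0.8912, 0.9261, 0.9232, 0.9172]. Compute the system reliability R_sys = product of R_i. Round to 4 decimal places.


Components: [0.8108, 0.885, 0.8912, 0.9261, 0.9232, 0.9172]
After component 1 (R=0.8108): product = 0.8108
After component 2 (R=0.885): product = 0.7176
After component 3 (R=0.8912): product = 0.6395
After component 4 (R=0.9261): product = 0.5922
After component 5 (R=0.9232): product = 0.5467
After component 6 (R=0.9172): product = 0.5015
R_sys = 0.5015

0.5015


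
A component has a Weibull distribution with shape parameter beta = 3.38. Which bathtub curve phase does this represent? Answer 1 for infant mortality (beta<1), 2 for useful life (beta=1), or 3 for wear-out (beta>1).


beta = 3.38
Compare beta to 1:
beta < 1 => infant mortality (phase 1)
beta = 1 => useful life (phase 2)
beta > 1 => wear-out (phase 3)
Since beta = 3.38, this is wear-out (increasing failure rate)
Phase = 3

3


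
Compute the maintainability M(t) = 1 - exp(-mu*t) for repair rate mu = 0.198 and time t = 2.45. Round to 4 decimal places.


mu = 0.198, t = 2.45
mu * t = 0.198 * 2.45 = 0.4851
exp(-0.4851) = 0.6156
M(t) = 1 - 0.6156
M(t) = 0.3844

0.3844


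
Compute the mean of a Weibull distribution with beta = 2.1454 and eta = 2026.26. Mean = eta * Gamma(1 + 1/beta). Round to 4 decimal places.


beta = 2.1454, eta = 2026.26
1/beta = 0.4661
1 + 1/beta = 1.4661
Gamma(1.4661) = 0.8856
Mean = 2026.26 * 0.8856
Mean = 1794.4797

1794.4797


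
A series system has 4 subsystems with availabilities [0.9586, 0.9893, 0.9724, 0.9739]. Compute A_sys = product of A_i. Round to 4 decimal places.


Subsystems: [0.9586, 0.9893, 0.9724, 0.9739]
After subsystem 1 (A=0.9586): product = 0.9586
After subsystem 2 (A=0.9893): product = 0.9483
After subsystem 3 (A=0.9724): product = 0.9222
After subsystem 4 (A=0.9739): product = 0.8981
A_sys = 0.8981

0.8981


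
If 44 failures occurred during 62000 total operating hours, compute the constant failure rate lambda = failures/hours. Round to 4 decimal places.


failures = 44
total_hours = 62000
lambda = 44 / 62000
lambda = 0.0007

0.0007


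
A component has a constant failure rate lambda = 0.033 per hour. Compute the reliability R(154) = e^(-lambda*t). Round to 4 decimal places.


lambda = 0.033
t = 154
lambda * t = 5.082
R(t) = e^(-5.082)
R(t) = 0.0062

0.0062


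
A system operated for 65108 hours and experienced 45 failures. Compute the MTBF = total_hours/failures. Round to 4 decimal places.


total_hours = 65108
failures = 45
MTBF = 65108 / 45
MTBF = 1446.8444

1446.8444


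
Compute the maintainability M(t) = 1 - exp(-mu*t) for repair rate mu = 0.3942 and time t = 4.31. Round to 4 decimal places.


mu = 0.3942, t = 4.31
mu * t = 0.3942 * 4.31 = 1.699
exp(-1.699) = 0.1829
M(t) = 1 - 0.1829
M(t) = 0.8171

0.8171


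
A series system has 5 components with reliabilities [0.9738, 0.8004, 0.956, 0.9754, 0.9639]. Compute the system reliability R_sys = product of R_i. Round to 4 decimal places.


Components: [0.9738, 0.8004, 0.956, 0.9754, 0.9639]
After component 1 (R=0.9738): product = 0.9738
After component 2 (R=0.8004): product = 0.7794
After component 3 (R=0.956): product = 0.7451
After component 4 (R=0.9754): product = 0.7268
After component 5 (R=0.9639): product = 0.7006
R_sys = 0.7006

0.7006


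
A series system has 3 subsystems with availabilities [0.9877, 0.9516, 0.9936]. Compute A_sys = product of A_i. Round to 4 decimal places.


Subsystems: [0.9877, 0.9516, 0.9936]
After subsystem 1 (A=0.9877): product = 0.9877
After subsystem 2 (A=0.9516): product = 0.9399
After subsystem 3 (A=0.9936): product = 0.9339
A_sys = 0.9339

0.9339


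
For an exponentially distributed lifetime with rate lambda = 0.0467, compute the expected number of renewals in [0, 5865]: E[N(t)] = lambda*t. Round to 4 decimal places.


lambda = 0.0467
t = 5865
E[N(t)] = lambda * t
E[N(t)] = 0.0467 * 5865
E[N(t)] = 273.8955

273.8955


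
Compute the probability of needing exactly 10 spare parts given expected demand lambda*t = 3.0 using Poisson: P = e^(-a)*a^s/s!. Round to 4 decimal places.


a = 3.0, s = 10
e^(-a) = e^(-3.0) = 0.0498
a^s = 3.0^10 = 59049.0
s! = 3628800
P = 0.0498 * 59049.0 / 3628800
P = 0.0008

0.0008


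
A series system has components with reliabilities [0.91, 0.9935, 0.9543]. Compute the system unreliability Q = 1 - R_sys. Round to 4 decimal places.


Components: [0.91, 0.9935, 0.9543]
After component 1: product = 0.91
After component 2: product = 0.9041
After component 3: product = 0.8628
R_sys = 0.8628
Q = 1 - 0.8628 = 0.1372

0.1372


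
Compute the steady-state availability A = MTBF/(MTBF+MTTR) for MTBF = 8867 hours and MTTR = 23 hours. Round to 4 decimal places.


MTBF = 8867
MTTR = 23
MTBF + MTTR = 8890
A = 8867 / 8890
A = 0.9974

0.9974


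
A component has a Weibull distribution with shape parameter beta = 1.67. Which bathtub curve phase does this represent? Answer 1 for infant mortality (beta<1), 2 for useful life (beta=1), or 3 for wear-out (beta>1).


beta = 1.67
Compare beta to 1:
beta < 1 => infant mortality (phase 1)
beta = 1 => useful life (phase 2)
beta > 1 => wear-out (phase 3)
Since beta = 1.67, this is wear-out (increasing failure rate)
Phase = 3

3


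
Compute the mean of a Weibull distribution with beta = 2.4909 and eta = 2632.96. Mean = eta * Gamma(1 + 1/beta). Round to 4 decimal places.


beta = 2.4909, eta = 2632.96
1/beta = 0.4015
1 + 1/beta = 1.4015
Gamma(1.4015) = 0.8872
Mean = 2632.96 * 0.8872
Mean = 2335.9231

2335.9231


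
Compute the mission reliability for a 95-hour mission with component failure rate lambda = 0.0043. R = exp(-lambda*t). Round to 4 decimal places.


lambda = 0.0043
mission_time = 95
lambda * t = 0.0043 * 95 = 0.4085
R = exp(-0.4085)
R = 0.6646

0.6646


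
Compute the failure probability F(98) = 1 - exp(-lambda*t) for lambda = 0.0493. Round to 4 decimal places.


lambda = 0.0493, t = 98
lambda * t = 4.8314
exp(-4.8314) = 0.008
F(t) = 1 - 0.008
F(t) = 0.992

0.992


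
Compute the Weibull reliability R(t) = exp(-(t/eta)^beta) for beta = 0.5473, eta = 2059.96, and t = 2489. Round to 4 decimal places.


beta = 0.5473, eta = 2059.96, t = 2489
t/eta = 2489 / 2059.96 = 1.2083
(t/eta)^beta = 1.2083^0.5473 = 1.1091
R(t) = exp(-1.1091)
R(t) = 0.3299

0.3299


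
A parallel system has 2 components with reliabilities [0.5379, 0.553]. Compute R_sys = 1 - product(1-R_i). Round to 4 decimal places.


Components: [0.5379, 0.553]
(1 - 0.5379) = 0.4621, running product = 0.4621
(1 - 0.553) = 0.447, running product = 0.2066
Product of (1-R_i) = 0.2066
R_sys = 1 - 0.2066 = 0.7934

0.7934


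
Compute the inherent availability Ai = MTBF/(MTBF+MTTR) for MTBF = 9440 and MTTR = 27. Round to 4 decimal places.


MTBF = 9440
MTTR = 27
MTBF + MTTR = 9467
Ai = 9440 / 9467
Ai = 0.9971

0.9971


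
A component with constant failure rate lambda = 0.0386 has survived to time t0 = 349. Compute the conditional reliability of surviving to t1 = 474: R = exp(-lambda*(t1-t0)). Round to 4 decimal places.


lambda = 0.0386
t0 = 349, t1 = 474
t1 - t0 = 125
lambda * (t1-t0) = 0.0386 * 125 = 4.825
R = exp(-4.825)
R = 0.008

0.008


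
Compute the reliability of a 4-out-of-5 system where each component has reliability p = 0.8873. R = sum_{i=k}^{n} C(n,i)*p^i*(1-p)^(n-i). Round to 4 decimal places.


k = 4, n = 5, p = 0.8873
i=4: C(5,4)=5 * 0.8873^4 * 0.1127^1 = 0.3493
i=5: C(5,5)=1 * 0.8873^5 * 0.1127^0 = 0.55
R = sum of terms = 0.8993

0.8993


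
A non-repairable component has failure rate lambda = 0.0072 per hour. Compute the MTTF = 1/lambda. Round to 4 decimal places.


lambda = 0.0072
MTTF = 1 / 0.0072
MTTF = 138.8889

138.8889


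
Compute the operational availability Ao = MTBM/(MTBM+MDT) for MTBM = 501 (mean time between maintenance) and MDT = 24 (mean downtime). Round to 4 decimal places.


MTBM = 501
MDT = 24
MTBM + MDT = 525
Ao = 501 / 525
Ao = 0.9543

0.9543


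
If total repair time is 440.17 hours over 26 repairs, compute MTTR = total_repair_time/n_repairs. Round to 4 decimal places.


total_repair_time = 440.17
n_repairs = 26
MTTR = 440.17 / 26
MTTR = 16.9296

16.9296


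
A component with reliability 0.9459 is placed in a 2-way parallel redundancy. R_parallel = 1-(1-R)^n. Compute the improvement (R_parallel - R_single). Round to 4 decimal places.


R_single = 0.9459, n = 2
1 - R_single = 0.0541
(1 - R_single)^n = 0.0541^2 = 0.0029
R_parallel = 1 - 0.0029 = 0.9971
Improvement = 0.9971 - 0.9459
Improvement = 0.0512

0.0512


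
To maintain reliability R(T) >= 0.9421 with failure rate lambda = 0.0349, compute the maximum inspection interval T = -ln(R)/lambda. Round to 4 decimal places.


R_target = 0.9421
lambda = 0.0349
-ln(0.9421) = 0.0596
T = 0.0596 / 0.0349
T = 1.709

1.709


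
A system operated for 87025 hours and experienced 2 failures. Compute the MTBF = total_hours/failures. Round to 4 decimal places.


total_hours = 87025
failures = 2
MTBF = 87025 / 2
MTBF = 43512.5

43512.5


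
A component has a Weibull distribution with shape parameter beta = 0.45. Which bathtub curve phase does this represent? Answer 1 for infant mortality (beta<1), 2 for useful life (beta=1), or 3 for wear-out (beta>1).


beta = 0.45
Compare beta to 1:
beta < 1 => infant mortality (phase 1)
beta = 1 => useful life (phase 2)
beta > 1 => wear-out (phase 3)
Since beta = 0.45, this is infant mortality (decreasing failure rate)
Phase = 1

1


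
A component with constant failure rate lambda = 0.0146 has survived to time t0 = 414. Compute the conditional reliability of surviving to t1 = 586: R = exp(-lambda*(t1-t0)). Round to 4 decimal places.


lambda = 0.0146
t0 = 414, t1 = 586
t1 - t0 = 172
lambda * (t1-t0) = 0.0146 * 172 = 2.5112
R = exp(-2.5112)
R = 0.0812

0.0812


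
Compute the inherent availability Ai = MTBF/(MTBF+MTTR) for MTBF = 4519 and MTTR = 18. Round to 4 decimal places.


MTBF = 4519
MTTR = 18
MTBF + MTTR = 4537
Ai = 4519 / 4537
Ai = 0.996

0.996


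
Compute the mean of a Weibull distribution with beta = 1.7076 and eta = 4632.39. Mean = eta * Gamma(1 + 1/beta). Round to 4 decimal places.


beta = 1.7076, eta = 4632.39
1/beta = 0.5856
1 + 1/beta = 1.5856
Gamma(1.5856) = 0.892
Mean = 4632.39 * 0.892
Mean = 4131.9828

4131.9828


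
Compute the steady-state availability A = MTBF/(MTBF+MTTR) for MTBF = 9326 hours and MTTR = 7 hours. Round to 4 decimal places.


MTBF = 9326
MTTR = 7
MTBF + MTTR = 9333
A = 9326 / 9333
A = 0.9992

0.9992


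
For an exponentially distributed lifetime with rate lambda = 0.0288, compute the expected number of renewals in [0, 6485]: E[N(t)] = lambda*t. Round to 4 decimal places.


lambda = 0.0288
t = 6485
E[N(t)] = lambda * t
E[N(t)] = 0.0288 * 6485
E[N(t)] = 186.768

186.768


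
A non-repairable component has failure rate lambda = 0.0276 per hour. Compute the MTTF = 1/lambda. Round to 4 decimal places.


lambda = 0.0276
MTTF = 1 / 0.0276
MTTF = 36.2319

36.2319


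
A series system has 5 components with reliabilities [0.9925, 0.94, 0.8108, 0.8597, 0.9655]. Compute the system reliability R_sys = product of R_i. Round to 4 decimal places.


Components: [0.9925, 0.94, 0.8108, 0.8597, 0.9655]
After component 1 (R=0.9925): product = 0.9925
After component 2 (R=0.94): product = 0.9329
After component 3 (R=0.8108): product = 0.7564
After component 4 (R=0.8597): product = 0.6503
After component 5 (R=0.9655): product = 0.6279
R_sys = 0.6279

0.6279


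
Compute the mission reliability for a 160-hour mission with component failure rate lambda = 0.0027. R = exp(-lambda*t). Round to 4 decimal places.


lambda = 0.0027
mission_time = 160
lambda * t = 0.0027 * 160 = 0.432
R = exp(-0.432)
R = 0.6492

0.6492


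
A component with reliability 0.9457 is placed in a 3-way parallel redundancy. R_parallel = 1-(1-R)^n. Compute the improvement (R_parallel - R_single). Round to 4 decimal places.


R_single = 0.9457, n = 3
1 - R_single = 0.0543
(1 - R_single)^n = 0.0543^3 = 0.0002
R_parallel = 1 - 0.0002 = 0.9998
Improvement = 0.9998 - 0.9457
Improvement = 0.0541

0.0541


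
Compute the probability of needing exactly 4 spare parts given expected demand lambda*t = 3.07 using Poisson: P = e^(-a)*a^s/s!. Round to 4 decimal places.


a = 3.07, s = 4
e^(-a) = e^(-3.07) = 0.0464
a^s = 3.07^4 = 88.8287
s! = 24
P = 0.0464 * 88.8287 / 24
P = 0.1718

0.1718


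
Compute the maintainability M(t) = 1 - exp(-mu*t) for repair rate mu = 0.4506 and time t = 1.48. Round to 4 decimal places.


mu = 0.4506, t = 1.48
mu * t = 0.4506 * 1.48 = 0.6669
exp(-0.6669) = 0.5133
M(t) = 1 - 0.5133
M(t) = 0.4867

0.4867


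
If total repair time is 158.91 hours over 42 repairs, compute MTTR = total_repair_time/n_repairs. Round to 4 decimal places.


total_repair_time = 158.91
n_repairs = 42
MTTR = 158.91 / 42
MTTR = 3.7836

3.7836


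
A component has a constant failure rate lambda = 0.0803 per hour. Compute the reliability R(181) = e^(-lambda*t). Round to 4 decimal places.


lambda = 0.0803
t = 181
lambda * t = 14.5343
R(t) = e^(-14.5343)
R(t) = 0.0

0.0


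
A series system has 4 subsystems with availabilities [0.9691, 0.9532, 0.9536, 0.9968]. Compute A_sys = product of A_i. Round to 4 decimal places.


Subsystems: [0.9691, 0.9532, 0.9536, 0.9968]
After subsystem 1 (A=0.9691): product = 0.9691
After subsystem 2 (A=0.9532): product = 0.9237
After subsystem 3 (A=0.9536): product = 0.8809
After subsystem 4 (A=0.9968): product = 0.8781
A_sys = 0.8781

0.8781


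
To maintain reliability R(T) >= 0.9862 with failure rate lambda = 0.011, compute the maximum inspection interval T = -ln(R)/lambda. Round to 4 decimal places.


R_target = 0.9862
lambda = 0.011
-ln(0.9862) = 0.0139
T = 0.0139 / 0.011
T = 1.2633

1.2633


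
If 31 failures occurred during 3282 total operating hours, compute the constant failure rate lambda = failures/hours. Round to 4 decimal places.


failures = 31
total_hours = 3282
lambda = 31 / 3282
lambda = 0.0094

0.0094


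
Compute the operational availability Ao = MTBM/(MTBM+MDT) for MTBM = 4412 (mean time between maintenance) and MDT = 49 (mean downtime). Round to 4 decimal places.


MTBM = 4412
MDT = 49
MTBM + MDT = 4461
Ao = 4412 / 4461
Ao = 0.989

0.989


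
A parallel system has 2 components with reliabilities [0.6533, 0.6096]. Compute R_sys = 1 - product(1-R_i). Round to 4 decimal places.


Components: [0.6533, 0.6096]
(1 - 0.6533) = 0.3467, running product = 0.3467
(1 - 0.6096) = 0.3904, running product = 0.1354
Product of (1-R_i) = 0.1354
R_sys = 1 - 0.1354 = 0.8646

0.8646


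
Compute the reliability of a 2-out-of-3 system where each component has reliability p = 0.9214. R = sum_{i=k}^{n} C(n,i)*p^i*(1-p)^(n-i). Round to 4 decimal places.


k = 2, n = 3, p = 0.9214
i=2: C(3,2)=3 * 0.9214^2 * 0.0786^1 = 0.2002
i=3: C(3,3)=1 * 0.9214^3 * 0.0786^0 = 0.7822
R = sum of terms = 0.9824

0.9824


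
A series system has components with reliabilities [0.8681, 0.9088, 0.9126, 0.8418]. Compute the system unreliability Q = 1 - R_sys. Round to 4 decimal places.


Components: [0.8681, 0.9088, 0.9126, 0.8418]
After component 1: product = 0.8681
After component 2: product = 0.7889
After component 3: product = 0.72
After component 4: product = 0.6061
R_sys = 0.6061
Q = 1 - 0.6061 = 0.3939

0.3939


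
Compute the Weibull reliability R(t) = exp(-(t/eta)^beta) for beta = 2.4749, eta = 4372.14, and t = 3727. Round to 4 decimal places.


beta = 2.4749, eta = 4372.14, t = 3727
t/eta = 3727 / 4372.14 = 0.8524
(t/eta)^beta = 0.8524^2.4749 = 0.6736
R(t) = exp(-0.6736)
R(t) = 0.5099

0.5099


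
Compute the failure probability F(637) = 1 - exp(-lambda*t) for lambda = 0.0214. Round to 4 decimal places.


lambda = 0.0214, t = 637
lambda * t = 13.6318
exp(-13.6318) = 0.0
F(t) = 1 - 0.0
F(t) = 1.0

1.0


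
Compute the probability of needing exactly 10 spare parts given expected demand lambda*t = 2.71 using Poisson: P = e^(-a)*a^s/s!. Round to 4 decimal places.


a = 2.71, s = 10
e^(-a) = e^(-2.71) = 0.0665
a^s = 2.71^10 = 21364.5086
s! = 3628800
P = 0.0665 * 21364.5086 / 3628800
P = 0.0004

0.0004


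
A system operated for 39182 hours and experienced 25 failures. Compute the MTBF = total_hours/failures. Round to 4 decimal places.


total_hours = 39182
failures = 25
MTBF = 39182 / 25
MTBF = 1567.28

1567.28


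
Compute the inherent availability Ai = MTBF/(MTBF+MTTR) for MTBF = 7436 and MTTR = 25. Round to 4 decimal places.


MTBF = 7436
MTTR = 25
MTBF + MTTR = 7461
Ai = 7436 / 7461
Ai = 0.9966

0.9966


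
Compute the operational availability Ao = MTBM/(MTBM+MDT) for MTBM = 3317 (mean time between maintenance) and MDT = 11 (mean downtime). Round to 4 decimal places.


MTBM = 3317
MDT = 11
MTBM + MDT = 3328
Ao = 3317 / 3328
Ao = 0.9967

0.9967


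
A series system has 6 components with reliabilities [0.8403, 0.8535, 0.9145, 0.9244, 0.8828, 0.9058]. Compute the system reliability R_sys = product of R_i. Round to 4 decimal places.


Components: [0.8403, 0.8535, 0.9145, 0.9244, 0.8828, 0.9058]
After component 1 (R=0.8403): product = 0.8403
After component 2 (R=0.8535): product = 0.7172
After component 3 (R=0.9145): product = 0.6559
After component 4 (R=0.9244): product = 0.6063
After component 5 (R=0.8828): product = 0.5352
After component 6 (R=0.9058): product = 0.4848
R_sys = 0.4848

0.4848


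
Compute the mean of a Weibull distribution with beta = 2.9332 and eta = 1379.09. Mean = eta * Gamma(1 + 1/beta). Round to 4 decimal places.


beta = 2.9332, eta = 1379.09
1/beta = 0.3409
1 + 1/beta = 1.3409
Gamma(1.3409) = 0.8921
Mean = 1379.09 * 0.8921
Mean = 1230.3041

1230.3041


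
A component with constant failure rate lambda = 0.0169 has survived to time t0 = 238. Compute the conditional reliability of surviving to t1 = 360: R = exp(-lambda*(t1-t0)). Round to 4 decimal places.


lambda = 0.0169
t0 = 238, t1 = 360
t1 - t0 = 122
lambda * (t1-t0) = 0.0169 * 122 = 2.0618
R = exp(-2.0618)
R = 0.1272

0.1272


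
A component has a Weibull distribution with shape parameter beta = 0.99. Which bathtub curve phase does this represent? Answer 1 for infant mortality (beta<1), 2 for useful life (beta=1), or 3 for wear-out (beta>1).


beta = 0.99
Compare beta to 1:
beta < 1 => infant mortality (phase 1)
beta = 1 => useful life (phase 2)
beta > 1 => wear-out (phase 3)
Since beta = 0.99, this is infant mortality (decreasing failure rate)
Phase = 1

1


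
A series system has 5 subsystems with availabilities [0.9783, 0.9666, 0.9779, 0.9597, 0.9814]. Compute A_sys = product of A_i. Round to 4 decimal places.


Subsystems: [0.9783, 0.9666, 0.9779, 0.9597, 0.9814]
After subsystem 1 (A=0.9783): product = 0.9783
After subsystem 2 (A=0.9666): product = 0.9456
After subsystem 3 (A=0.9779): product = 0.9247
After subsystem 4 (A=0.9597): product = 0.8875
After subsystem 5 (A=0.9814): product = 0.871
A_sys = 0.871

0.871


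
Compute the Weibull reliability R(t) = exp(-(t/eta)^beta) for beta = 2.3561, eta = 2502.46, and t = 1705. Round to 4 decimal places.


beta = 2.3561, eta = 2502.46, t = 1705
t/eta = 1705 / 2502.46 = 0.6813
(t/eta)^beta = 0.6813^2.3561 = 0.4049
R(t) = exp(-0.4049)
R(t) = 0.667

0.667


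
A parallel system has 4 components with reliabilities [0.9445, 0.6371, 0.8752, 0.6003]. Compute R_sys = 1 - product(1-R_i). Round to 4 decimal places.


Components: [0.9445, 0.6371, 0.8752, 0.6003]
(1 - 0.9445) = 0.0555, running product = 0.0555
(1 - 0.6371) = 0.3629, running product = 0.0201
(1 - 0.8752) = 0.1248, running product = 0.0025
(1 - 0.6003) = 0.3997, running product = 0.001
Product of (1-R_i) = 0.001
R_sys = 1 - 0.001 = 0.999

0.999


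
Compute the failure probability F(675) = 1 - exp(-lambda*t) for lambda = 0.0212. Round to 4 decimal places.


lambda = 0.0212, t = 675
lambda * t = 14.31
exp(-14.31) = 0.0
F(t) = 1 - 0.0
F(t) = 1.0

1.0


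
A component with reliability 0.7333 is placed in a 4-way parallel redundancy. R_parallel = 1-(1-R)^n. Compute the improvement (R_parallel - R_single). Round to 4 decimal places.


R_single = 0.7333, n = 4
1 - R_single = 0.2667
(1 - R_single)^n = 0.2667^4 = 0.0051
R_parallel = 1 - 0.0051 = 0.9949
Improvement = 0.9949 - 0.7333
Improvement = 0.2616

0.2616


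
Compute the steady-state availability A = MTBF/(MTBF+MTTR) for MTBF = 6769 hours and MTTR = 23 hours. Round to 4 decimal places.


MTBF = 6769
MTTR = 23
MTBF + MTTR = 6792
A = 6769 / 6792
A = 0.9966

0.9966


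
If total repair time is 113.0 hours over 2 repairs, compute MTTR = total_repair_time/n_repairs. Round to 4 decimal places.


total_repair_time = 113.0
n_repairs = 2
MTTR = 113.0 / 2
MTTR = 56.5

56.5


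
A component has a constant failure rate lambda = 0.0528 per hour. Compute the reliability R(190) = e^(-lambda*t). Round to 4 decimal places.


lambda = 0.0528
t = 190
lambda * t = 10.032
R(t) = e^(-10.032)
R(t) = 0.0

0.0


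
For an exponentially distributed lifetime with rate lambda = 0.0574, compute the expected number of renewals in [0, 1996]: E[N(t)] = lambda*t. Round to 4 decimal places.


lambda = 0.0574
t = 1996
E[N(t)] = lambda * t
E[N(t)] = 0.0574 * 1996
E[N(t)] = 114.5704

114.5704


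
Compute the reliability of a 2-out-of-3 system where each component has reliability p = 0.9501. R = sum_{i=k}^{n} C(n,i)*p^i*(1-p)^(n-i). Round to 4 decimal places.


k = 2, n = 3, p = 0.9501
i=2: C(3,2)=3 * 0.9501^2 * 0.0499^1 = 0.1351
i=3: C(3,3)=1 * 0.9501^3 * 0.0499^0 = 0.8576
R = sum of terms = 0.9928

0.9928


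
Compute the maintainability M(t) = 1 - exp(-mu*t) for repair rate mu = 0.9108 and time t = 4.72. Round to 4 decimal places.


mu = 0.9108, t = 4.72
mu * t = 0.9108 * 4.72 = 4.299
exp(-4.299) = 0.0136
M(t) = 1 - 0.0136
M(t) = 0.9864

0.9864


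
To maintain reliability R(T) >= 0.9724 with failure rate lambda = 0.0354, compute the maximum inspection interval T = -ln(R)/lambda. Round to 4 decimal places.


R_target = 0.9724
lambda = 0.0354
-ln(0.9724) = 0.028
T = 0.028 / 0.0354
T = 0.7906

0.7906


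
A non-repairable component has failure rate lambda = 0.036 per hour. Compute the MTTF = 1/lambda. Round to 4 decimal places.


lambda = 0.036
MTTF = 1 / 0.036
MTTF = 27.7778

27.7778


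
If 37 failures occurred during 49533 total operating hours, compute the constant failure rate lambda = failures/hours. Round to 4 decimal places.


failures = 37
total_hours = 49533
lambda = 37 / 49533
lambda = 0.0007

0.0007


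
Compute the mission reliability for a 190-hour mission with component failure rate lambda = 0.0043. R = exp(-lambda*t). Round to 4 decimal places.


lambda = 0.0043
mission_time = 190
lambda * t = 0.0043 * 190 = 0.817
R = exp(-0.817)
R = 0.4418

0.4418


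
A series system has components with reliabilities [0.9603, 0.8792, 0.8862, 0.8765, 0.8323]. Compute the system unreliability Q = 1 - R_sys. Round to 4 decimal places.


Components: [0.9603, 0.8792, 0.8862, 0.8765, 0.8323]
After component 1: product = 0.9603
After component 2: product = 0.8443
After component 3: product = 0.7482
After component 4: product = 0.6558
After component 5: product = 0.5458
R_sys = 0.5458
Q = 1 - 0.5458 = 0.4542

0.4542


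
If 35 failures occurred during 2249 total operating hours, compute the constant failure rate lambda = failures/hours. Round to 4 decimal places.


failures = 35
total_hours = 2249
lambda = 35 / 2249
lambda = 0.0156

0.0156


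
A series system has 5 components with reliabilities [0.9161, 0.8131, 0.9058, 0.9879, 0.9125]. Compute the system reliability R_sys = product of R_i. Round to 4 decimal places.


Components: [0.9161, 0.8131, 0.9058, 0.9879, 0.9125]
After component 1 (R=0.9161): product = 0.9161
After component 2 (R=0.8131): product = 0.7449
After component 3 (R=0.9058): product = 0.6747
After component 4 (R=0.9879): product = 0.6665
After component 5 (R=0.9125): product = 0.6082
R_sys = 0.6082

0.6082


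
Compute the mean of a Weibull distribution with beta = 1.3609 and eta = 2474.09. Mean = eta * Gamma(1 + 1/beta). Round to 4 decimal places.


beta = 1.3609, eta = 2474.09
1/beta = 0.7348
1 + 1/beta = 1.7348
Gamma(1.7348) = 0.9157
Mean = 2474.09 * 0.9157
Mean = 2265.5111

2265.5111


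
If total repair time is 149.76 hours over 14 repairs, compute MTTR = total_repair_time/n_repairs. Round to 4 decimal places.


total_repair_time = 149.76
n_repairs = 14
MTTR = 149.76 / 14
MTTR = 10.6971

10.6971


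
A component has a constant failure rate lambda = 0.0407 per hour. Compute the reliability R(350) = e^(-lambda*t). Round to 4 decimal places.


lambda = 0.0407
t = 350
lambda * t = 14.245
R(t) = e^(-14.245)
R(t) = 0.0

0.0


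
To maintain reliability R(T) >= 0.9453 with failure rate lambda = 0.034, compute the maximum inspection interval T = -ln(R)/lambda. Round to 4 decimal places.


R_target = 0.9453
lambda = 0.034
-ln(0.9453) = 0.0563
T = 0.0563 / 0.034
T = 1.6545

1.6545


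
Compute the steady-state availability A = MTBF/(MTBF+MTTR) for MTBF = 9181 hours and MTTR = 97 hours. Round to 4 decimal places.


MTBF = 9181
MTTR = 97
MTBF + MTTR = 9278
A = 9181 / 9278
A = 0.9895

0.9895


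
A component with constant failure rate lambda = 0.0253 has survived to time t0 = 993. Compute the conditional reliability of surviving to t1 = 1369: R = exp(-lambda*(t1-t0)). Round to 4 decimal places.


lambda = 0.0253
t0 = 993, t1 = 1369
t1 - t0 = 376
lambda * (t1-t0) = 0.0253 * 376 = 9.5128
R = exp(-9.5128)
R = 0.0001

0.0001


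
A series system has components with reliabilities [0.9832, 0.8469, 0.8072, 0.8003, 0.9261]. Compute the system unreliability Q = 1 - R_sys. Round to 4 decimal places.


Components: [0.9832, 0.8469, 0.8072, 0.8003, 0.9261]
After component 1: product = 0.9832
After component 2: product = 0.8327
After component 3: product = 0.6721
After component 4: product = 0.5379
After component 5: product = 0.4982
R_sys = 0.4982
Q = 1 - 0.4982 = 0.5018

0.5018


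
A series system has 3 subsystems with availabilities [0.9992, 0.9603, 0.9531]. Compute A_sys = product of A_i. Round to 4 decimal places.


Subsystems: [0.9992, 0.9603, 0.9531]
After subsystem 1 (A=0.9992): product = 0.9992
After subsystem 2 (A=0.9603): product = 0.9595
After subsystem 3 (A=0.9531): product = 0.9145
A_sys = 0.9145

0.9145


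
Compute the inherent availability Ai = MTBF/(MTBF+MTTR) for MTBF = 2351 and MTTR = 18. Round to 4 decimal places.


MTBF = 2351
MTTR = 18
MTBF + MTTR = 2369
Ai = 2351 / 2369
Ai = 0.9924

0.9924


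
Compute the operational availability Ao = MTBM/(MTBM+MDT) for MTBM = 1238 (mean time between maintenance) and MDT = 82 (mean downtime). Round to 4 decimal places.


MTBM = 1238
MDT = 82
MTBM + MDT = 1320
Ao = 1238 / 1320
Ao = 0.9379

0.9379


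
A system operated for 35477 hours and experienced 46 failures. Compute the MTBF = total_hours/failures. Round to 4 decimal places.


total_hours = 35477
failures = 46
MTBF = 35477 / 46
MTBF = 771.2391

771.2391
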